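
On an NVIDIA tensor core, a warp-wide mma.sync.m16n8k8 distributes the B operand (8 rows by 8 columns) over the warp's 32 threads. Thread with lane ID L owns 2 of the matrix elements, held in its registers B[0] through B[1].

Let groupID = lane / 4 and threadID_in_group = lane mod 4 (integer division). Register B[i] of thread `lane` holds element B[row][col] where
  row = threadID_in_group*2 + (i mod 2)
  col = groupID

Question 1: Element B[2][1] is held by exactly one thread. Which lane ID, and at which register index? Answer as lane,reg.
5,0

c:1=>grp=1  r:2=>tig=1,lo=0
L=1*4+1=5  i=0=0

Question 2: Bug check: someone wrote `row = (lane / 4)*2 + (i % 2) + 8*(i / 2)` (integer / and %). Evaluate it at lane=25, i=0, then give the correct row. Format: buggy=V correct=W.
buggy=12 correct=2

`(lane / 4)*2 + (i % 2) + 8*(i / 2)`[25,0]⇒12
lane 25⇒25/4=6, 25 mod 4=1
i=0  r:2·1+0⇒2  c:6
row: 12 vs 2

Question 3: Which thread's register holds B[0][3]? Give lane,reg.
c:3=>grp=3  r:0=>tig=0,lo=0
L=3*4+0=12  i=0=0

12,0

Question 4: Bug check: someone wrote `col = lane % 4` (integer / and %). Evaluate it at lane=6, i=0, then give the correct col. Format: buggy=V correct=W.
`lane % 4`[6,0]->2
6: g=1,t=2
[0] (2*2+0,1) = (4,1)
col: 2 vs 1

buggy=2 correct=1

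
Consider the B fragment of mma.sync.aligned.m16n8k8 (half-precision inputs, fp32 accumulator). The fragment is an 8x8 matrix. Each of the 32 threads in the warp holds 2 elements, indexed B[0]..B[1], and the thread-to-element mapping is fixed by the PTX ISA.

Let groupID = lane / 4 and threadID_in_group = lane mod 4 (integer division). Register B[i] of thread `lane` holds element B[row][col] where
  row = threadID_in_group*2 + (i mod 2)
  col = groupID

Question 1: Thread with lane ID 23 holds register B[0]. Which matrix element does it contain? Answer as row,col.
6,5

23: gr=5,th=3
[0] (3*2+0,5) = (6,5)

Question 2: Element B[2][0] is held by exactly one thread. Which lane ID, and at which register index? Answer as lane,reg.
1,0

c:0=>grp=0  r:2=>tig=1,lo=0
L=0*4+1=1  i=0=0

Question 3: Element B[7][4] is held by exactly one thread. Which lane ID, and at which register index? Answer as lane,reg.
19,1

c:4=>grp=4  r:7=>tig=3,lo=1
L=4*4+3=19  i=1=1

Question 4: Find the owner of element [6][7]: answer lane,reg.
31,0

c=7->g=7  r=6->t=3,b0=0
L=7*4+3=31  i=0=0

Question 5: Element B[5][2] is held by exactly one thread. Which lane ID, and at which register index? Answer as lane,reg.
c: 2->gid=2  r: 5->tid=2,i&1=1
L=2*4+2=10  i=1=1

10,1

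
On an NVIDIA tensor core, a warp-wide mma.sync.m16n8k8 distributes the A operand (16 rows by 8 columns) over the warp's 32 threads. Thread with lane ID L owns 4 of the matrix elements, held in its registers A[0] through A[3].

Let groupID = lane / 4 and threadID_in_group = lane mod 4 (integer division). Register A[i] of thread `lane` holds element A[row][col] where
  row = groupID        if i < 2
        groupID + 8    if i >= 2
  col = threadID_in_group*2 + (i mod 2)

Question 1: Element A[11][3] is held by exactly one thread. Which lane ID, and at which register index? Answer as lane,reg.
r=11->g=3,rb=1  c=3->t=1,b0=1
L=3*4+1=13  i=1*2+1=3

13,3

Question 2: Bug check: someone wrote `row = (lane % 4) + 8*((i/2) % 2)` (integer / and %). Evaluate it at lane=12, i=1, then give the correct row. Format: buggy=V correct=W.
buggy=0 correct=3

`(lane % 4) + 8*((i/2) % 2)`[12,1]→0
lane 12: G=3 (12/4), T=0 (12%4)
i=1: r=3+0=3, c=0*2+1=1
row: 0 vs 3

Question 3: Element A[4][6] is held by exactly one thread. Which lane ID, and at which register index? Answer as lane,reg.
19,0

r:4=>grp=4,rB=0  c:6=>tig=3,lo=0
L=4*4+3=19  i=0*2+0=0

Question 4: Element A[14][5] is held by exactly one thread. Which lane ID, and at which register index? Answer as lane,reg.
r: 14->gid=6,r8=1  c: 5->tid=2,i&1=1
L=6*4+2=26  i=1*2+1=3

26,3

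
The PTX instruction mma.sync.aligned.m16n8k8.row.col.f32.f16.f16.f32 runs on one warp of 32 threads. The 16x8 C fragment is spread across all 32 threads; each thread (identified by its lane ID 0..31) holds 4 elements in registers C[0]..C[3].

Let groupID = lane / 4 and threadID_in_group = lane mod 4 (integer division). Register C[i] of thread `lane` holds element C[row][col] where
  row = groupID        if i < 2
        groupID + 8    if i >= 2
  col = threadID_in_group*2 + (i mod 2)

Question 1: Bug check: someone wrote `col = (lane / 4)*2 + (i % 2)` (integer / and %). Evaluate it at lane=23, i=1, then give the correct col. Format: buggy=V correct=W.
buggy=11 correct=7

`(lane / 4)*2 + (i % 2)`[23,1]⇒11
23: gr=5,th=3
[1] (5+0,3*2+1) = (5,7)
col: 11 vs 7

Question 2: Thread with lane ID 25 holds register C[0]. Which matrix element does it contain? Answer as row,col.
lane 25: g=6 (25/4), t=1 (25%4)
i=0: r=6+0=6, c=1*2+0=2

6,2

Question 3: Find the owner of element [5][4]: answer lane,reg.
22,0

r=5→G=5,rhi=0  c=4→T=2,p=0
L=5*4+2=22  i=0*2+0=0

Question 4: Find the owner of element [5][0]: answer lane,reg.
20,0

r: 5->gid=5,r8=0  c: 0->tid=0,i&1=0
L=5*4+0=20  i=0*2+0=0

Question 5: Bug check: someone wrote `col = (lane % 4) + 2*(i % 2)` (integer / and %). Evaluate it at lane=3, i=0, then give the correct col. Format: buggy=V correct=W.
buggy=3 correct=6

`(lane % 4) + 2*(i % 2)`[3,0]⇒3
lane 3: gr=0 (3/4), th=3 (3%4)
i=0: r=0+0=0, c=3*2+0=6
col: 3 vs 6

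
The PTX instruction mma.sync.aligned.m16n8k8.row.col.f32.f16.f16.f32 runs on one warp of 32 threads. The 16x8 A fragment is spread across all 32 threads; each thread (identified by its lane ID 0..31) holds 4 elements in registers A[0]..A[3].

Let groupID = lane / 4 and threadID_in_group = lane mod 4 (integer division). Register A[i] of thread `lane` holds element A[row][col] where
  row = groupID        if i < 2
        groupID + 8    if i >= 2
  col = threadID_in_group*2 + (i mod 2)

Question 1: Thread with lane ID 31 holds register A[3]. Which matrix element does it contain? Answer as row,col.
15,7

lane 31: grp=7 (31/4), tig=3 (31%4)
i=3: r=7+8=15, c=3*2+1=7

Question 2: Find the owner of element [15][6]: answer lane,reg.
31,2

r=15⇒gr=7,Rb=1  c=6⇒th=3,odd=0
L=7*4+3=31  i=1*2+0=2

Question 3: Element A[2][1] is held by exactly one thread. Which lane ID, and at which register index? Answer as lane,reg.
r=2->g=2,rb=0  c=1->t=0,b0=1
L=2*4+0=8  i=0*2+1=1

8,1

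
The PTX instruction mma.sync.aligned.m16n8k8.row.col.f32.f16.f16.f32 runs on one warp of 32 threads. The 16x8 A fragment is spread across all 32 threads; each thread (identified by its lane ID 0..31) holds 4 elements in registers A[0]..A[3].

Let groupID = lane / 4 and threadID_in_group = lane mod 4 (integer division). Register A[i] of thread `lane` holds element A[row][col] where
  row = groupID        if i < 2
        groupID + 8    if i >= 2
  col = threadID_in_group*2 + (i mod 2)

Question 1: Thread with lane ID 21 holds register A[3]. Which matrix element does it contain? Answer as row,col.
13,3

lane 21: grp=5 (21/4), tig=1 (21%4)
i=3: r=5+8=13, c=1*2+1=3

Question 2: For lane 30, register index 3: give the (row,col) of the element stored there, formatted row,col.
15,5

30: grp=7,tig=2
[3] (7+8,2*2+1) = (15,5)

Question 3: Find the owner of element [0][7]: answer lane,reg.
r:0=>grp=0,rB=0  c:7=>tig=3,lo=1
L=0*4+3=3  i=0*2+1=1

3,1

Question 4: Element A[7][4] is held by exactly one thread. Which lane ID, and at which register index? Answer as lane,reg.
r=7⇒gr=7,Rb=0  c=4⇒th=2,odd=0
L=7*4+2=30  i=0*2+0=0

30,0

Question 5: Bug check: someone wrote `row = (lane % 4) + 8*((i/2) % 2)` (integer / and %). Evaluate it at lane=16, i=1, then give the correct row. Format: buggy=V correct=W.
`(lane % 4) + 8*((i/2) % 2)`[16,1]⇒0
lane 16⇒16/4=4, 16 mod 4=0
i=1  r:4+0⇒4  c:2·0+1⇒1
row: 0 vs 4

buggy=0 correct=4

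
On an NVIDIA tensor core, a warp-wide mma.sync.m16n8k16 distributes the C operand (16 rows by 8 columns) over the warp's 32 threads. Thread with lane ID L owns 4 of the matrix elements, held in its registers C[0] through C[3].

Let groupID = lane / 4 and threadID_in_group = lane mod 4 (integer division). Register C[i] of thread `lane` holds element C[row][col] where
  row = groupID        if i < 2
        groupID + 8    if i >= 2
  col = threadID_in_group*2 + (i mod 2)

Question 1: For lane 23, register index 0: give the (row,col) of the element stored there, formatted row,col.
5,6

lane 23->23/4=5, 23 mod 4=3
i=0  r:5+0->5  c:2·3+0->6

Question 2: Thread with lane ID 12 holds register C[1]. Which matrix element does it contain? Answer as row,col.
3,1

12: gid=3,tid=0
[1] (3+0,0*2+1) = (3,1)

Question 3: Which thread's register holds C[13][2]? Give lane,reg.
21,2

r=13->g=5,rb=1  c=2->t=1,b0=0
L=5*4+1=21  i=1*2+0=2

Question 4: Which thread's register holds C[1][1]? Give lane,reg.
r=1→G=1,rhi=0  c=1→T=0,p=1
L=1*4+0=4  i=0*2+1=1

4,1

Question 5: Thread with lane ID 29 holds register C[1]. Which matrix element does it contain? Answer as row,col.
7,3

L=29→G=29>>2=7, T=29&3=1
[1]→row 7+0=7  col 1·2+1=3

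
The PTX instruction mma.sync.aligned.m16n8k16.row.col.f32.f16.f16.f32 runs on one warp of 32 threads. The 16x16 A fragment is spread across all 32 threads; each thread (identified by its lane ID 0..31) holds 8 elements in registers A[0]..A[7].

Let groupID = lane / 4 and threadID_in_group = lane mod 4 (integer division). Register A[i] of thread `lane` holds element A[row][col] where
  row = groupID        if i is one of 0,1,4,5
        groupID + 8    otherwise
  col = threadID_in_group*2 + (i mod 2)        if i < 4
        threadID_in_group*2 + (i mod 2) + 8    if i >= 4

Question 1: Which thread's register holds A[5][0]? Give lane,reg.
r=5->g=5,rb=0  c=0->cb=0,t=0,b0=0
L=5*4+0=20  i=0*4+0*2+0=0

20,0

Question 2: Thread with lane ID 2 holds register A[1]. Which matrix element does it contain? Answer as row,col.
0,5

L=2=>grp=2>>2=0, tig=2&3=2
[1]=>row 0+0=0  col 2·2+1+0=5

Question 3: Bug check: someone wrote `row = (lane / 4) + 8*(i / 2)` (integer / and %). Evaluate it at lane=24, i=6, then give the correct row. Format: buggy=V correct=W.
buggy=30 correct=14

`(lane / 4) + 8*(i / 2)`[24,6]→30
L=24→G=24>>2=6, T=24&3=0
[6]→row 6+8=14  col 0·2+0+8=8
row: 30 vs 14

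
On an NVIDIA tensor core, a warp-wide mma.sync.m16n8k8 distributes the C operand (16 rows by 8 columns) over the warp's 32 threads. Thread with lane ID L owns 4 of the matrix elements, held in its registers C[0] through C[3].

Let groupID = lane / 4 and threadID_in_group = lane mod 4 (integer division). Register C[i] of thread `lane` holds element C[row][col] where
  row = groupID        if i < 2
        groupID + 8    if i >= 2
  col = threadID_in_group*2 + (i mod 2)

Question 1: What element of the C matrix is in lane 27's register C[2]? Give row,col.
lane 27: grp=6 (27/4), tig=3 (27%4)
i=2: r=6+8=14, c=3*2+0=6

14,6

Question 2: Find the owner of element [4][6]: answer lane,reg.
r=4⇒gr=4,Rb=0  c=6⇒th=3,odd=0
L=4*4+3=19  i=0*2+0=0

19,0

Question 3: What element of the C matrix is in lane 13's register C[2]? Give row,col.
L=13->gid=13>>2=3, tid=13&3=1
[2]->row 3+8=11  col 1·2+0=2

11,2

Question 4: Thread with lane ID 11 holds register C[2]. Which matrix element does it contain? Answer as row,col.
10,6

L=11->gid=11>>2=2, tid=11&3=3
[2]->row 2+8=10  col 3·2+0=6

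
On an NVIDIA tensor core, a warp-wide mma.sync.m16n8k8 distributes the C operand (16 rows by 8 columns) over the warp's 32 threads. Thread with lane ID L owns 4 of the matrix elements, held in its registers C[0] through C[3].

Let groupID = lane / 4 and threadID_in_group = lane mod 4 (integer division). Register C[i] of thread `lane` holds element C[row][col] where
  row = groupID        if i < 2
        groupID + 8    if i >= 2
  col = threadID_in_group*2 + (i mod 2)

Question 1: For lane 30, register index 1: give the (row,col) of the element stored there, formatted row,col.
7,5

L=30->gid=30>>2=7, tid=30&3=2
[1]->row 7+0=7  col 2·2+1=5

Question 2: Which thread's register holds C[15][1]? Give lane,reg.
28,3

r:15=>grp=7,rB=1  c:1=>tig=0,lo=1
L=7*4+0=28  i=1*2+1=3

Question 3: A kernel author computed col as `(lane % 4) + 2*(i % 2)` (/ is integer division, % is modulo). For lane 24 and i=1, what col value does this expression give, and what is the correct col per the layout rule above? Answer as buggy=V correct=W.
`(lane % 4) + 2*(i % 2)`[24,1]→2
lane 24: G=6 (24/4), T=0 (24%4)
i=1: r=6+0=6, c=0*2+1=1
col: 2 vs 1

buggy=2 correct=1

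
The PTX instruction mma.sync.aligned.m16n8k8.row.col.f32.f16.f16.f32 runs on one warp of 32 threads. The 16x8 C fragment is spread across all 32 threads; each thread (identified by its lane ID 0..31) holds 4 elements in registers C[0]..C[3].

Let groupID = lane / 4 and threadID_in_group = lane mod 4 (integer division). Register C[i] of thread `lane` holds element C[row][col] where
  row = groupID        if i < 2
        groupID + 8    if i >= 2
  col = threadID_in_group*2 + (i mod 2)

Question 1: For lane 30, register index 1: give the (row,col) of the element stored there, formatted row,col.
lane 30->30/4=7, 30 mod 4=2
i=1  r:7+0->7  c:2·2+1->5

7,5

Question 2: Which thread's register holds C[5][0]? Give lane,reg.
r=5→G=5,rhi=0  c=0→T=0,p=0
L=5*4+0=20  i=0*2+0=0

20,0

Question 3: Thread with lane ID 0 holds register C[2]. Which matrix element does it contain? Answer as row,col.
8,0

lane 0: gr=0 (0/4), th=0 (0%4)
i=2: r=0+8=8, c=0*2+0=0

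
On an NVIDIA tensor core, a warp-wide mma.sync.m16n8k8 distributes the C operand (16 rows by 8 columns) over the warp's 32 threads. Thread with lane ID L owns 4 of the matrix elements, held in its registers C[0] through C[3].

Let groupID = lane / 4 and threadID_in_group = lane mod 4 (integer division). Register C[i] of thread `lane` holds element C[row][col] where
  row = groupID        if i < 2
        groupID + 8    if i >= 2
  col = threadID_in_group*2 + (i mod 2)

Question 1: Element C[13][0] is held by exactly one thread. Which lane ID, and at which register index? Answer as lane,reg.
r=13->g=5,rb=1  c=0->t=0,b0=0
L=5*4+0=20  i=1*2+0=2

20,2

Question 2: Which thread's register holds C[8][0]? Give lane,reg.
0,2

r: 8->gid=0,r8=1  c: 0->tid=0,i&1=0
L=0*4+0=0  i=1*2+0=2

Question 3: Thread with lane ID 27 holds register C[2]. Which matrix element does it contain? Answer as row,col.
14,6

27: g=6,t=3
[2] (6+8,3*2+0) = (14,6)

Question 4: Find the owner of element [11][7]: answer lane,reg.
15,3

r=11→G=3,rhi=1  c=7→T=3,p=1
L=3*4+3=15  i=1*2+1=3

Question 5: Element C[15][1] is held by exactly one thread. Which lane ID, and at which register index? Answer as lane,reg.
r:15=>grp=7,rB=1  c:1=>tig=0,lo=1
L=7*4+0=28  i=1*2+1=3

28,3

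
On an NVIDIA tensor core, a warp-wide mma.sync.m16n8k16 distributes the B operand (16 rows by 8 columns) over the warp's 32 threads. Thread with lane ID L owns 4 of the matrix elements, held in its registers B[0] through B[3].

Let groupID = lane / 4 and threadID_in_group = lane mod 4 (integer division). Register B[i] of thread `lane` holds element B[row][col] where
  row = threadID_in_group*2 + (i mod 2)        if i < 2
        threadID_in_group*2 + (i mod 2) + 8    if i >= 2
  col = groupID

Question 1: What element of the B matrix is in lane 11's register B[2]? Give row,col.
14,2

lane 11=>11/4=2, 11 mod 4=3
i=2  r:2·3+0+8=>14  c:2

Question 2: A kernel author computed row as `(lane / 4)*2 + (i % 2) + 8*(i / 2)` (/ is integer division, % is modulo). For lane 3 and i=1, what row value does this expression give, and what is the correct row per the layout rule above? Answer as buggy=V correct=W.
`(lane / 4)*2 + (i % 2) + 8*(i / 2)`[3,1]→1
lane 3→3/4=0, 3 mod 4=3
i=1  r:2·3+1+0→7  c:0
row: 1 vs 7

buggy=1 correct=7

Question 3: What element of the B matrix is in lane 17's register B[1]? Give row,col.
lane 17=>17/4=4, 17 mod 4=1
i=1  r:2·1+1+0=>3  c:4

3,4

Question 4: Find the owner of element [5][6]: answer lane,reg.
26,1

c: 6->gid=6  r: 5->r8=0,tid=2,i&1=1
L=6*4+2=26  i=0*2+1=1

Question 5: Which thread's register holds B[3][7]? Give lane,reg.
29,1

c: 7->gid=7  r: 3->r8=0,tid=1,i&1=1
L=7*4+1=29  i=0*2+1=1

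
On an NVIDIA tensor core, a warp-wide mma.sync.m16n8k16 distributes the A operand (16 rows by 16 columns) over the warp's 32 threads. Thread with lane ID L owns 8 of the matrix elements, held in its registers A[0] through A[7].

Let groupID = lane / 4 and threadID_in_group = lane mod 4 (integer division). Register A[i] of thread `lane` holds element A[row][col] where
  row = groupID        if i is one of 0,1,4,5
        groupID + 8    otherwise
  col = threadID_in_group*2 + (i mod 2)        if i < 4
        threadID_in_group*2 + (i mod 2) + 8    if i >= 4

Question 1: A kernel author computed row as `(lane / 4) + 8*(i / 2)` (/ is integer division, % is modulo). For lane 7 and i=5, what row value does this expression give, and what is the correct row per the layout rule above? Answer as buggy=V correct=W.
buggy=17 correct=1

`(lane / 4) + 8*(i / 2)`[7,5]=>17
7: grp=1,tig=3
[5] (1+0,3*2+1+8) = (1,15)
row: 17 vs 1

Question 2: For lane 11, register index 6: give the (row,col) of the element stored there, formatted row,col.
L=11⇒gr=11>>2=2, th=11&3=3
[6]⇒row 2+8=10  col 3·2+0+8=14

10,14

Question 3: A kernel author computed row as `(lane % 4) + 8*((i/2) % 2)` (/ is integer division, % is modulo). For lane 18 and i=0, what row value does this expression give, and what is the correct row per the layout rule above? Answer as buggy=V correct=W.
buggy=2 correct=4

`(lane % 4) + 8*((i/2) % 2)`[18,0]->2
18: g=4,t=2
[0] (4+0,2*2+0+0) = (4,4)
row: 2 vs 4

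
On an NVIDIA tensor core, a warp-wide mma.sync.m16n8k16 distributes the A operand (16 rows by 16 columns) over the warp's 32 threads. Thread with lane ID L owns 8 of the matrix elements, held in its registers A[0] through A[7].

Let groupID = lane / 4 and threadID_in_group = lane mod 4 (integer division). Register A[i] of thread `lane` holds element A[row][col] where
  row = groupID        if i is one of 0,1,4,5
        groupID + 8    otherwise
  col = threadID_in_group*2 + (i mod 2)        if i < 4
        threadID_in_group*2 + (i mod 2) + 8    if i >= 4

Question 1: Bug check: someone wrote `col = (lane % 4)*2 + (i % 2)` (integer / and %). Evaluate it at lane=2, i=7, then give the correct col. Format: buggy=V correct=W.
`(lane % 4)*2 + (i % 2)`[2,7]->5
L=2->g=2>>2=0, t=2&3=2
[7]->row 0+8=8  col 2·2+1+8=13
col: 5 vs 13

buggy=5 correct=13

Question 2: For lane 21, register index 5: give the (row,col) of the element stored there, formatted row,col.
5,11

lane 21→21/4=5, 21 mod 4=1
i=5  r:5+0→5  c:2·1+1+8→11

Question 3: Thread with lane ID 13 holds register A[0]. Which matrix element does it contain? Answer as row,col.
3,2

lane 13→13/4=3, 13 mod 4=1
i=0  r:3+0→3  c:2·1+0+0→2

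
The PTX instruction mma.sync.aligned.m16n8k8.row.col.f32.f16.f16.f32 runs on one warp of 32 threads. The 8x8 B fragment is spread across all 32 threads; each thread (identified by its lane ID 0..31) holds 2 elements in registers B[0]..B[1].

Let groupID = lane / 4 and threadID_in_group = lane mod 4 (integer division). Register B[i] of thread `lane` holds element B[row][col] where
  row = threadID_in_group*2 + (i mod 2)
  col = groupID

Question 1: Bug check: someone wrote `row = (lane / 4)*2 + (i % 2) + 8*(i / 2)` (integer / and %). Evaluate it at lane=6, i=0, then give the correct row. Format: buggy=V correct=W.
`(lane / 4)*2 + (i % 2) + 8*(i / 2)`[6,0]->2
6: gid=1,tid=2
[0] (2*2+0,1) = (4,1)
row: 2 vs 4

buggy=2 correct=4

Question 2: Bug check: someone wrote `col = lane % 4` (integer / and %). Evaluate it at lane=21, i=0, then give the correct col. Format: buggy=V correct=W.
`lane % 4`[21,0]⇒1
lane 21: gr=5 (21/4), th=1 (21%4)
i=0: r=1*2+0=2, c=gr=5
col: 1 vs 5

buggy=1 correct=5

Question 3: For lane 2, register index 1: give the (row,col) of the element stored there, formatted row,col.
5,0

lane 2: G=0 (2/4), T=2 (2%4)
i=1: r=2*2+1=5, c=G=0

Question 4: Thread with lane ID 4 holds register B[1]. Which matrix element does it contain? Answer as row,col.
lane 4->4/4=1, 4 mod 4=0
i=1  r:2·0+1->1  c:1

1,1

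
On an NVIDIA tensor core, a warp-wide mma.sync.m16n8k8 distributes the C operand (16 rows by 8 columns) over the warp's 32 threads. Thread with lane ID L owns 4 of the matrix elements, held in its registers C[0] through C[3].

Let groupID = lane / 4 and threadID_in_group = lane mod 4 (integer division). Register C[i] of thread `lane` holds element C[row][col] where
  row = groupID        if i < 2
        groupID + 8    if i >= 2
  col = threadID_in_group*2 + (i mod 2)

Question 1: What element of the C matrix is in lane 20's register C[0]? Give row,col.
L=20->g=20>>2=5, t=20&3=0
[0]->row 5+0=5  col 0·2+0=0

5,0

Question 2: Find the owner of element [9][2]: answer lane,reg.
r: 9->gid=1,r8=1  c: 2->tid=1,i&1=0
L=1*4+1=5  i=1*2+0=2

5,2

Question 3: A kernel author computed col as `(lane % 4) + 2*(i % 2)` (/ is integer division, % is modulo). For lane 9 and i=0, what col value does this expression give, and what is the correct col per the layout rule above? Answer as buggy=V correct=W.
buggy=1 correct=2

`(lane % 4) + 2*(i % 2)`[9,0]->1
9: gid=2,tid=1
[0] (2+0,1*2+0) = (2,2)
col: 1 vs 2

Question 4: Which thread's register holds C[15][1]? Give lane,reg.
28,3

r=15⇒gr=7,Rb=1  c=1⇒th=0,odd=1
L=7*4+0=28  i=1*2+1=3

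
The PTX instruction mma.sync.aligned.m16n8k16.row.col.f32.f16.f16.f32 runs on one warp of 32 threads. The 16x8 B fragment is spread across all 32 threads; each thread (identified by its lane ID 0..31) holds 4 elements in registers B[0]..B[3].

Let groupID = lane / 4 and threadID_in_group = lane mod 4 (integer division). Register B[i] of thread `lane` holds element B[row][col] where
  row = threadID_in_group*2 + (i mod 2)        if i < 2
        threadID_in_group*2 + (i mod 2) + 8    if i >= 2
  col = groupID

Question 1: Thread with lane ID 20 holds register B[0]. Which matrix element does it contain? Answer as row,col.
lane 20->20/4=5, 20 mod 4=0
i=0  r:2·0+0+0->0  c:5

0,5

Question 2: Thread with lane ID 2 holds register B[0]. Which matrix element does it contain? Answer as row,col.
lane 2⇒2/4=0, 2 mod 4=2
i=0  r:2·2+0+0⇒4  c:0

4,0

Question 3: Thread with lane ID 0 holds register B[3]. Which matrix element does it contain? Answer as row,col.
lane 0=>0/4=0, 0 mod 4=0
i=3  r:2·0+1+8=>9  c:0

9,0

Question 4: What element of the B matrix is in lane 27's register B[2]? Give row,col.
lane 27: g=6 (27/4), t=3 (27%4)
i=2: r=3*2+0+8=14, c=g=6

14,6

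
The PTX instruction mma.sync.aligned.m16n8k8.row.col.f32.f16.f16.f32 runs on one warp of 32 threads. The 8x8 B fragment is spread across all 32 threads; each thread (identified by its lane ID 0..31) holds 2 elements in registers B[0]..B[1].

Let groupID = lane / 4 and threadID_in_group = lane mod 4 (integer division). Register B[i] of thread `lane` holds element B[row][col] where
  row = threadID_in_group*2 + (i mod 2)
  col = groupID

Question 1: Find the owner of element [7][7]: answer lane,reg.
31,1

c=7⇒gr=7  r=7⇒th=3,odd=1
L=7*4+3=31  i=1=1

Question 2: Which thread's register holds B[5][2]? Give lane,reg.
c: 2->gid=2  r: 5->tid=2,i&1=1
L=2*4+2=10  i=1=1

10,1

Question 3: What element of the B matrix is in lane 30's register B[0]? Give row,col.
L=30⇒gr=30>>2=7, th=30&3=2
[0]⇒row 2·2+0=4  col gr=7

4,7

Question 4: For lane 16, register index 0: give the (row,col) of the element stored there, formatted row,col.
0,4

lane 16→16/4=4, 16 mod 4=0
i=0  r:2·0+0→0  c:4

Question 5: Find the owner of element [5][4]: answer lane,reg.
c=4->g=4  r=5->t=2,b0=1
L=4*4+2=18  i=1=1

18,1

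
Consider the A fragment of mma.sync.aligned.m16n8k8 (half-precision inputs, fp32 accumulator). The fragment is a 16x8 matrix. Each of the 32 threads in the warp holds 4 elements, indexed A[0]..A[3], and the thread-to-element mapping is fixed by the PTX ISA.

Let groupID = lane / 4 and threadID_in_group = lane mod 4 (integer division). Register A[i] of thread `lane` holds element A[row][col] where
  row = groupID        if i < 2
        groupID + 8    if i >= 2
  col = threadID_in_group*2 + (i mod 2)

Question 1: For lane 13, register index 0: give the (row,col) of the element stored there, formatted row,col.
L=13=>grp=13>>2=3, tig=13&3=1
[0]=>row 3+0=3  col 1·2+0=2

3,2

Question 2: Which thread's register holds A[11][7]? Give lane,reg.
r=11->g=3,rb=1  c=7->t=3,b0=1
L=3*4+3=15  i=1*2+1=3

15,3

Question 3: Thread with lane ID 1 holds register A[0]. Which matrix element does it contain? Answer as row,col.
lane 1=>1/4=0, 1 mod 4=1
i=0  r:0+0=>0  c:2·1+0=>2

0,2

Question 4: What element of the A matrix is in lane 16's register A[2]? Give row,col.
L=16->gid=16>>2=4, tid=16&3=0
[2]->row 4+8=12  col 0·2+0=0

12,0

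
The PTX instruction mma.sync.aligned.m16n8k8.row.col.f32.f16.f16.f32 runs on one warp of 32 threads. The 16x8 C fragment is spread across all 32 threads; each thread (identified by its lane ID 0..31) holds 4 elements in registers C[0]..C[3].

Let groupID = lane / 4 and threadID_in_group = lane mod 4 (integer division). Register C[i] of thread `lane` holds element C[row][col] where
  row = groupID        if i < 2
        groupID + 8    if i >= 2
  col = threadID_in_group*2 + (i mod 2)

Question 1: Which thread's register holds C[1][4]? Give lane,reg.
r=1⇒gr=1,Rb=0  c=4⇒th=2,odd=0
L=1*4+2=6  i=0*2+0=0

6,0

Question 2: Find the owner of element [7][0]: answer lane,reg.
28,0

r=7->g=7,rb=0  c=0->t=0,b0=0
L=7*4+0=28  i=0*2+0=0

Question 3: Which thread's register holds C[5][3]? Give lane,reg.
21,1

r=5⇒gr=5,Rb=0  c=3⇒th=1,odd=1
L=5*4+1=21  i=0*2+1=1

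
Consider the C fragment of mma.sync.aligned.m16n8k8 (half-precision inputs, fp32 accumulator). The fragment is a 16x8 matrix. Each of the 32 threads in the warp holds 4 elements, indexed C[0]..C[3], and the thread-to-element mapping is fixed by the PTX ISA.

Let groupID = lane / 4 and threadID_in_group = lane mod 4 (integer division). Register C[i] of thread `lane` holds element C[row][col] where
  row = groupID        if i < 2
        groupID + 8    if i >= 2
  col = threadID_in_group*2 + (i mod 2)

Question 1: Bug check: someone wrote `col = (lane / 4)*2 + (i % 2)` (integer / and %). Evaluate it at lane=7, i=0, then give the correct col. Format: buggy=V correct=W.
buggy=2 correct=6

`(lane / 4)*2 + (i % 2)`[7,0]=>2
lane 7: grp=1 (7/4), tig=3 (7%4)
i=0: r=1+0=1, c=3*2+0=6
col: 2 vs 6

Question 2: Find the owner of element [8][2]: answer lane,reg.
1,2

r=8->g=0,rb=1  c=2->t=1,b0=0
L=0*4+1=1  i=1*2+0=2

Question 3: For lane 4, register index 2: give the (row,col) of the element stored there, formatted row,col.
9,0

lane 4: gid=1 (4/4), tid=0 (4%4)
i=2: r=1+8=9, c=0*2+0=0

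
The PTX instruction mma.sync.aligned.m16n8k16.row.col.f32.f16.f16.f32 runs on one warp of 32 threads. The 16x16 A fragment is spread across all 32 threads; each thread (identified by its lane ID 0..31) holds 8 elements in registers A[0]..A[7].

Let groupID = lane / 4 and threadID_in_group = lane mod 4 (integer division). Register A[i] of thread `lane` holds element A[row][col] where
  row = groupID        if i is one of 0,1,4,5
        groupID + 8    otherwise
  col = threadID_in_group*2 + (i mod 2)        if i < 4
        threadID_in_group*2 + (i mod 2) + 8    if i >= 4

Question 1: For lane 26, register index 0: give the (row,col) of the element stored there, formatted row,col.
6,4

lane 26->26/4=6, 26 mod 4=2
i=0  r:6+0->6  c:2·2+0+0->4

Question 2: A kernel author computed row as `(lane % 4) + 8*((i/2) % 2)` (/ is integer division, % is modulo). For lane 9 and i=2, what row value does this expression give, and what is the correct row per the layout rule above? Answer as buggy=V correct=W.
buggy=9 correct=10

`(lane % 4) + 8*((i/2) % 2)`[9,2]=>9
lane 9=>9/4=2, 9 mod 4=1
i=2  r:2+8=>10  c:2·1+0+0=>2
row: 9 vs 10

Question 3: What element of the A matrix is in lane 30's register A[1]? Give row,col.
7,5

30: grp=7,tig=2
[1] (7+0,2*2+1+0) = (7,5)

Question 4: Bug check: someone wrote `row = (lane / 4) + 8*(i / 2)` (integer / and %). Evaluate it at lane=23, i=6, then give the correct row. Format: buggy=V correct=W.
`(lane / 4) + 8*(i / 2)`[23,6]->29
lane 23->23/4=5, 23 mod 4=3
i=6  r:5+8->13  c:2·3+0+8->14
row: 29 vs 13

buggy=29 correct=13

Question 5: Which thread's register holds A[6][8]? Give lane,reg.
r=6⇒gr=6,Rb=0  c=8⇒Cb=1,th=0,odd=0
L=6*4+0=24  i=1*4+0*2+0=4

24,4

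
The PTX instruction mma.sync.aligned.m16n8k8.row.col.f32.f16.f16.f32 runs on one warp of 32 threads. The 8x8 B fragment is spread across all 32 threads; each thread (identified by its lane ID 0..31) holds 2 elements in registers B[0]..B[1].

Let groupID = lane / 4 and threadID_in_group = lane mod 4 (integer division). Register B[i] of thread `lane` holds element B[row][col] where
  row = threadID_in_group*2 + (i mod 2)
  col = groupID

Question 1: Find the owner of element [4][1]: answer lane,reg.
6,0

c=1⇒gr=1  r=4⇒th=2,odd=0
L=1*4+2=6  i=0=0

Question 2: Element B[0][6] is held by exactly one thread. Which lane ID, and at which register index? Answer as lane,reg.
24,0

c=6⇒gr=6  r=0⇒th=0,odd=0
L=6*4+0=24  i=0=0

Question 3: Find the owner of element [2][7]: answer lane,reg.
c: 7->gid=7  r: 2->tid=1,i&1=0
L=7*4+1=29  i=0=0

29,0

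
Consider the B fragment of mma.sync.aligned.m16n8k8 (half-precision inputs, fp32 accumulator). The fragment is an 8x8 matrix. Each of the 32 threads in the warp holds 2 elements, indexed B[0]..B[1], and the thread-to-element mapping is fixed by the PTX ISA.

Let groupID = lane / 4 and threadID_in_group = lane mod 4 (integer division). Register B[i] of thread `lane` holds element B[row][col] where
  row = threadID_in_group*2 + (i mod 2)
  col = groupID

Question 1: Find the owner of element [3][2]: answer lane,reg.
9,1

c=2->g=2  r=3->t=1,b0=1
L=2*4+1=9  i=1=1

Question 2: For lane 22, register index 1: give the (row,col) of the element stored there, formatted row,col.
lane 22→22/4=5, 22 mod 4=2
i=1  r:2·2+1→5  c:5

5,5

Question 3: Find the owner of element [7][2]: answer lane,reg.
11,1

c=2->g=2  r=7->t=3,b0=1
L=2*4+3=11  i=1=1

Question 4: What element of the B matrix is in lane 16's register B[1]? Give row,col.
1,4

lane 16: G=4 (16/4), T=0 (16%4)
i=1: r=0*2+1=1, c=G=4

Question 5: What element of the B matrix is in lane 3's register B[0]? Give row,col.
6,0

3: g=0,t=3
[0] (3*2+0,0) = (6,0)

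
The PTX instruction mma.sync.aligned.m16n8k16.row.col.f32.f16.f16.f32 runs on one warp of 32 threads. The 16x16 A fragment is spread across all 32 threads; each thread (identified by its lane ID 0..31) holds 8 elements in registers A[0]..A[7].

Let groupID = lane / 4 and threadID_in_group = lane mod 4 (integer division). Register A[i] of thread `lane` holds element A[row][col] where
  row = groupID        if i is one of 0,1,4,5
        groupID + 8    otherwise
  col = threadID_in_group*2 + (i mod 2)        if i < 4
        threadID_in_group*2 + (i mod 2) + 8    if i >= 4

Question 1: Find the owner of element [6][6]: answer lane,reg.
27,0

r:6=>grp=6,rB=0  c:6=>cB=0,tig=3,lo=0
L=6*4+3=27  i=0*4+0*2+0=0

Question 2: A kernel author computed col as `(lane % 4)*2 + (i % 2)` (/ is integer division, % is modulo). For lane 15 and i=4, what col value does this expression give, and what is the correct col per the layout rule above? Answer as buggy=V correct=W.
`(lane % 4)*2 + (i % 2)`[15,4]->6
lane 15->15/4=3, 15 mod 4=3
i=4  r:3+0->3  c:2·3+0+8->14
col: 6 vs 14

buggy=6 correct=14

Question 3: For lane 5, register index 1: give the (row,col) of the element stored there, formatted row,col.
1,3

5: gid=1,tid=1
[1] (1+0,1*2+1+0) = (1,3)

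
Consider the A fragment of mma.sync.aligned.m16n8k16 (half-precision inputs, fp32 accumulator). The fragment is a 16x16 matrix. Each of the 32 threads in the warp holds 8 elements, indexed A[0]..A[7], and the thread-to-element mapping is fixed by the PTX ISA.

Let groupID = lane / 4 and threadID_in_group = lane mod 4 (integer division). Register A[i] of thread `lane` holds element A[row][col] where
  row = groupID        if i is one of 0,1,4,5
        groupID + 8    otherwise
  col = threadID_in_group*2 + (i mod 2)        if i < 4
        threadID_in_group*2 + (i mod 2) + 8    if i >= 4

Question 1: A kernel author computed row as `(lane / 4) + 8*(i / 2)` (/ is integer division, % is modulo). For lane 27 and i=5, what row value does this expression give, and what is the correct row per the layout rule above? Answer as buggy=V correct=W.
`(lane / 4) + 8*(i / 2)`[27,5]→22
27: G=6,T=3
[5] (6+0,3*2+1+8) = (6,15)
row: 22 vs 6

buggy=22 correct=6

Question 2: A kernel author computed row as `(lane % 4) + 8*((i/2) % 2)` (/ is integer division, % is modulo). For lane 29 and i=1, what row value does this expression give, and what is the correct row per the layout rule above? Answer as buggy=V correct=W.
`(lane % 4) + 8*((i/2) % 2)`[29,1]⇒1
lane 29: gr=7 (29/4), th=1 (29%4)
i=1: r=7+0=7, c=1*2+1+0=3
row: 1 vs 7

buggy=1 correct=7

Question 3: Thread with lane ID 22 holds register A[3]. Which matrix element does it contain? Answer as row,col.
13,5

lane 22: gid=5 (22/4), tid=2 (22%4)
i=3: r=5+8=13, c=2*2+1+0=5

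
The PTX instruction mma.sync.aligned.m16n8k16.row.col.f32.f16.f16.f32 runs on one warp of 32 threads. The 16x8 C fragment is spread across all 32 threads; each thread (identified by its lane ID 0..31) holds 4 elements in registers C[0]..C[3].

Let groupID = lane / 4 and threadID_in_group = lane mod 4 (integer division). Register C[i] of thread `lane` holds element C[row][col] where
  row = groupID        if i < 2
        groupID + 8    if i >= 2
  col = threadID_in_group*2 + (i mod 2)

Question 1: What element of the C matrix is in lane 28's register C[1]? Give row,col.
7,1

28: gid=7,tid=0
[1] (7+0,0*2+1) = (7,1)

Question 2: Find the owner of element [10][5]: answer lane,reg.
r:10=>grp=2,rB=1  c:5=>tig=2,lo=1
L=2*4+2=10  i=1*2+1=3

10,3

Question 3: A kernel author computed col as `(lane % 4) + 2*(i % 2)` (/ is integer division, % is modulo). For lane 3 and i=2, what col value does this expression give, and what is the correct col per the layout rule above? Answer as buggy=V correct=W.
`(lane % 4) + 2*(i % 2)`[3,2]→3
3: G=0,T=3
[2] (0+8,3*2+0) = (8,6)
col: 3 vs 6

buggy=3 correct=6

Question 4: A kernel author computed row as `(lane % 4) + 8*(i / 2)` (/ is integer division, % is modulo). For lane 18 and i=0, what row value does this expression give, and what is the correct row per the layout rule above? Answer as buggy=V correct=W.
`(lane % 4) + 8*(i / 2)`[18,0]⇒2
18: gr=4,th=2
[0] (4+0,2*2+0) = (4,4)
row: 2 vs 4

buggy=2 correct=4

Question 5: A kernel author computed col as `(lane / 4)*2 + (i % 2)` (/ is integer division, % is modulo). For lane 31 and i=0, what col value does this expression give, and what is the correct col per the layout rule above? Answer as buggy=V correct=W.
`(lane / 4)*2 + (i % 2)`[31,0]=>14
lane 31: grp=7 (31/4), tig=3 (31%4)
i=0: r=7+0=7, c=3*2+0=6
col: 14 vs 6

buggy=14 correct=6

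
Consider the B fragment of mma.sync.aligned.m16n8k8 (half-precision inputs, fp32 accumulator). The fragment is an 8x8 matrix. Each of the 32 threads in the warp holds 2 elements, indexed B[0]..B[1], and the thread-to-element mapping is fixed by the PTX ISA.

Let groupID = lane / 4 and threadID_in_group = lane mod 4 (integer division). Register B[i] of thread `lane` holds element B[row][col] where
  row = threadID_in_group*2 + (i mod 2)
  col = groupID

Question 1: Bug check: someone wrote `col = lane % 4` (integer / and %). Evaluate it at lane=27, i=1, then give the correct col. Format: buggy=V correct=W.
buggy=3 correct=6

`lane % 4`[27,1]->3
L=27->g=27>>2=6, t=27&3=3
[1]->row 3·2+1=7  col g=6
col: 3 vs 6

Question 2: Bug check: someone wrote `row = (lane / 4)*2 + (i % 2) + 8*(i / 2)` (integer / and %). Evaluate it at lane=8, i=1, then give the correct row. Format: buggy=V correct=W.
buggy=5 correct=1

`(lane / 4)*2 + (i % 2) + 8*(i / 2)`[8,1]→5
lane 8→8/4=2, 8 mod 4=0
i=1  r:2·0+1→1  c:2
row: 5 vs 1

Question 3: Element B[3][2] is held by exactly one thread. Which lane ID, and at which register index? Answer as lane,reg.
c=2⇒gr=2  r=3⇒th=1,odd=1
L=2*4+1=9  i=1=1

9,1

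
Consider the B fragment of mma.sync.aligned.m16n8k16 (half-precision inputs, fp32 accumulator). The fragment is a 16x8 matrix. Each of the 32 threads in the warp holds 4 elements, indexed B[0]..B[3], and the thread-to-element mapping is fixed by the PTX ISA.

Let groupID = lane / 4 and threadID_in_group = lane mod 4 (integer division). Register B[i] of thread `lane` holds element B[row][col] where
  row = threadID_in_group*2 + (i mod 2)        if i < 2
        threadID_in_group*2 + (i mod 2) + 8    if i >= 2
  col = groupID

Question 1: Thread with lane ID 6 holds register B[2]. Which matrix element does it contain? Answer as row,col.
12,1

lane 6⇒6/4=1, 6 mod 4=2
i=2  r:2·2+0+8⇒12  c:1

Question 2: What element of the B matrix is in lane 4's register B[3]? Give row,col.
4: G=1,T=0
[3] (0*2+1+8,1) = (9,1)

9,1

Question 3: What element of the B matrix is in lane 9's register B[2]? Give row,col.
10,2

lane 9: gr=2 (9/4), th=1 (9%4)
i=2: r=1*2+0+8=10, c=gr=2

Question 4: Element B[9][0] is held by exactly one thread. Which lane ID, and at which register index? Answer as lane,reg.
c=0⇒gr=0  r=9⇒Rb=1,th=0,odd=1
L=0*4+0=0  i=1*2+1=3

0,3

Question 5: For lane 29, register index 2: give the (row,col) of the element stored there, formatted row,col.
10,7

lane 29: gid=7 (29/4), tid=1 (29%4)
i=2: r=1*2+0+8=10, c=gid=7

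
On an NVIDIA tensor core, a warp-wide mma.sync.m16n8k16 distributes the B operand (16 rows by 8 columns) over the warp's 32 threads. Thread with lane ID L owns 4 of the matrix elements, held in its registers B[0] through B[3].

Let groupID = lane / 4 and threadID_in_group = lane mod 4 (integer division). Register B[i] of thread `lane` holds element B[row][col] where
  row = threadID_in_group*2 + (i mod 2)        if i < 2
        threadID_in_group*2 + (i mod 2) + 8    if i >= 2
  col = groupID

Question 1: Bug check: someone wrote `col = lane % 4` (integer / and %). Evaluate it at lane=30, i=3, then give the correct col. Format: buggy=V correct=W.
buggy=2 correct=7

`lane % 4`[30,3]->2
lane 30: gid=7 (30/4), tid=2 (30%4)
i=3: r=2*2+1+8=13, c=gid=7
col: 2 vs 7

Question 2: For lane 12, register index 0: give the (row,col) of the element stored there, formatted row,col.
0,3

12: grp=3,tig=0
[0] (0*2+0+0,3) = (0,3)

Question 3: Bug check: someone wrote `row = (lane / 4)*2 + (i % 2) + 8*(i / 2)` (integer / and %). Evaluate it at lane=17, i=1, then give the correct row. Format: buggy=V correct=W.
`(lane / 4)*2 + (i % 2) + 8*(i / 2)`[17,1]->9
lane 17->17/4=4, 17 mod 4=1
i=1  r:2·1+1+0->3  c:4
row: 9 vs 3

buggy=9 correct=3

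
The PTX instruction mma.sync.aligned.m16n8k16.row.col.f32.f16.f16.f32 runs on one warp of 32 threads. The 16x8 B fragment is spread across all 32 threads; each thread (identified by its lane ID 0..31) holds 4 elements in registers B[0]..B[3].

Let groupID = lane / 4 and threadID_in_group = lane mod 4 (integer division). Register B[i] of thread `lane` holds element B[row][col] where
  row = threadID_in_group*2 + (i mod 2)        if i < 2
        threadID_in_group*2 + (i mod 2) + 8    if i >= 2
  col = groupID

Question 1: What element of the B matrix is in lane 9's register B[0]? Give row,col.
2,2

9: G=2,T=1
[0] (1*2+0+0,2) = (2,2)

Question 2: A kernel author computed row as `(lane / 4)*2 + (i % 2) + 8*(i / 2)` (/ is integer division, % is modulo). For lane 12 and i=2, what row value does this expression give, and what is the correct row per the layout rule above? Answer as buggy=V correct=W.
`(lane / 4)*2 + (i % 2) + 8*(i / 2)`[12,2]->14
lane 12: g=3 (12/4), t=0 (12%4)
i=2: r=0*2+0+8=8, c=g=3
row: 14 vs 8

buggy=14 correct=8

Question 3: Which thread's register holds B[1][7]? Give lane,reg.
28,1

c=7⇒gr=7  r=1⇒Rb=0,th=0,odd=1
L=7*4+0=28  i=0*2+1=1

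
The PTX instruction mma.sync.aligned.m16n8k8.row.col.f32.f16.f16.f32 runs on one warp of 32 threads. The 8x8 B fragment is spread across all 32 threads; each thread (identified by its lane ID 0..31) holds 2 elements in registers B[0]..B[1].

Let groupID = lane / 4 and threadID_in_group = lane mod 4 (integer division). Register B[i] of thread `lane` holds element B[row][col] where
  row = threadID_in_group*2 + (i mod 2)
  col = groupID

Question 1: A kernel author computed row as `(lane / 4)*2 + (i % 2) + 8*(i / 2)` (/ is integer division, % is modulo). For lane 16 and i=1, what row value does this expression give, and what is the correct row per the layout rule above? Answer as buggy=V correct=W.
buggy=9 correct=1

`(lane / 4)*2 + (i % 2) + 8*(i / 2)`[16,1]->9
lane 16->16/4=4, 16 mod 4=0
i=1  r:2·0+1->1  c:4
row: 9 vs 1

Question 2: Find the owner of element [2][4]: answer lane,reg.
c=4→G=4  r=2→T=1,p=0
L=4*4+1=17  i=0=0

17,0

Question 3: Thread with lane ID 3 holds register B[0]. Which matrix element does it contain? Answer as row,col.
3: grp=0,tig=3
[0] (3*2+0,0) = (6,0)

6,0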